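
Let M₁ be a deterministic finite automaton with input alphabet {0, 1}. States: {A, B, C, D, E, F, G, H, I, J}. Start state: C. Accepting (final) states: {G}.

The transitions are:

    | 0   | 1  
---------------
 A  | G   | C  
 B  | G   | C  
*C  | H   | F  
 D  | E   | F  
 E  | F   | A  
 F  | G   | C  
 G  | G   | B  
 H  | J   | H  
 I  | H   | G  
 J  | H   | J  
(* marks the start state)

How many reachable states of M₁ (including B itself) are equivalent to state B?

States {A,D,E,I} cannot be reached from the start state, so discard them.
Initial partition by acceptance: {G} | {B,C,F,H,J}.
On input 0, block {B,C,F,H,J} splits into {C,H,J} and {B,F}.
Refine {C,H,J} on symbol 1: members go to different blocks, giving {H,J} and {C}.
The partition is now stable with 4 blocks: {G} | {H,J} | {B,F} | {C}.
The equivalence class containing B is {B,F}, of size 2.

2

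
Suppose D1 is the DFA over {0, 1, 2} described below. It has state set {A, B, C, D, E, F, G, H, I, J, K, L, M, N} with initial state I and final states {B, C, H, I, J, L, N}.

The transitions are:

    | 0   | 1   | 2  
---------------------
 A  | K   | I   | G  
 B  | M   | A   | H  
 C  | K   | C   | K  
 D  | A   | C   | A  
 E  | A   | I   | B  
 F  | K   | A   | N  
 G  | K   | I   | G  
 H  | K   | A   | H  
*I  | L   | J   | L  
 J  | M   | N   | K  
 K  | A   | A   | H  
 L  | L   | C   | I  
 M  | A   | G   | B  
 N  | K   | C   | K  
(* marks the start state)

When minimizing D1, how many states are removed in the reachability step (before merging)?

No path from I leads to D, E, F; the other 11 states are all reachable.

3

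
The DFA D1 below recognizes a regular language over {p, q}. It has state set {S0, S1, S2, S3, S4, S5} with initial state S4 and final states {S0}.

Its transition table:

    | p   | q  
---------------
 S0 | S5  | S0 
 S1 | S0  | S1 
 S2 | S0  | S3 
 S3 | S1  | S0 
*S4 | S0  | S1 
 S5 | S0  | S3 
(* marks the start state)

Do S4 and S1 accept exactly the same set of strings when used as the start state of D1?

Yes

States {S2} cannot be reached from the start state, so discard them.
Start with accepting vs non-accepting: {S0} | {S1,S3,S4,S5}.
On input p, block {S1,S3,S4,S5} splits into {S1,S4,S5} and {S3}.
Split {S1,S4,S5} by δ(·,q) → {S1,S4} and {S5}.
No further refinement is possible. Final partition (4 blocks): {S0} | {S1,S4} | {S3} | {S5}.
S4 and S1 lie in the same block of the stable partition, so they are equivalent — no string distinguishes them.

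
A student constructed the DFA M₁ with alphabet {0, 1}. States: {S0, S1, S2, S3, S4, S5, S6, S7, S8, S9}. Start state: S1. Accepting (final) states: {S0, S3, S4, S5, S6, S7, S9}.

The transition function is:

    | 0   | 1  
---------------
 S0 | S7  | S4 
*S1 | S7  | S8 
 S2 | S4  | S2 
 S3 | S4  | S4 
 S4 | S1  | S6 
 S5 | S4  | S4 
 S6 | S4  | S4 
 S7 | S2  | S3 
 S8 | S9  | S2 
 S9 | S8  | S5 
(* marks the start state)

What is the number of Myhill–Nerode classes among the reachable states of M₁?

States {S0} cannot be reached from the start state, so discard them.
Start with accepting vs non-accepting: {S3,S4,S5,S6,S7,S9} | {S1,S2,S8}.
Refine {S3,S4,S5,S6,S7,S9} on symbol 0: members go to different blocks, giving {S3,S5,S6} and {S4,S7,S9}.
Stable partition: {S3,S5,S6} | {S1,S2,S8} | {S4,S7,S9} — 3 equivalence classes.

3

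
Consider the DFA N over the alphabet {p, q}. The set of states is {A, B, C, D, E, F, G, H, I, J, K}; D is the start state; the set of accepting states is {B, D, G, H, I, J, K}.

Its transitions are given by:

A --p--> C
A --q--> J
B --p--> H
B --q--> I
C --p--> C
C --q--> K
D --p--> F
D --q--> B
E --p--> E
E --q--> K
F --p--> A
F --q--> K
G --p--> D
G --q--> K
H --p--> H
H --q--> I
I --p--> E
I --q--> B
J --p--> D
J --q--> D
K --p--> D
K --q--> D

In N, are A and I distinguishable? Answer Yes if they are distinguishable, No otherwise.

States {G} cannot be reached from the start state, so discard them.
P0 = {B,D,H,I,J,K} | {A,C,E,F}.
On input p, block {B,D,H,I,J,K} splits into {B,H,J,K} and {D,I}.
Refine {B,H,J,K} on symbol p: members go to different blocks, giving {B,H} and {J,K}.
No further refinement is possible. Final partition (4 blocks): {B,H} | {A,C,E,F} | {D,I} | {J,K}.
A and I end up in different blocks, so they are distinguishable. For instance, the string 'ε' is accepted from only I.

Yes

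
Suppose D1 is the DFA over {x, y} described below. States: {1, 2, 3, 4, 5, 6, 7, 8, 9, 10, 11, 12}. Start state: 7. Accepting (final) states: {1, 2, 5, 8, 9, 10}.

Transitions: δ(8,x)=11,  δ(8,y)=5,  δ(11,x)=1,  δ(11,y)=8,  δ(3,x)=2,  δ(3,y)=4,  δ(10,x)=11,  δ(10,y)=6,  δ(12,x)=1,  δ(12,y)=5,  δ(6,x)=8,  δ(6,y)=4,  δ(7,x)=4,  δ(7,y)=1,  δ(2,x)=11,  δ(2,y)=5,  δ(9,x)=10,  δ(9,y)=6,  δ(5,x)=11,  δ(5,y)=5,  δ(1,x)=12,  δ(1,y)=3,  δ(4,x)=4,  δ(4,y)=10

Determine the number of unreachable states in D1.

1

BFS from 7 reaches {1, 2, 3, 4, 5, 6, 7, 8, 10, 11, 12}; the 1 state(s) 9 are never visited.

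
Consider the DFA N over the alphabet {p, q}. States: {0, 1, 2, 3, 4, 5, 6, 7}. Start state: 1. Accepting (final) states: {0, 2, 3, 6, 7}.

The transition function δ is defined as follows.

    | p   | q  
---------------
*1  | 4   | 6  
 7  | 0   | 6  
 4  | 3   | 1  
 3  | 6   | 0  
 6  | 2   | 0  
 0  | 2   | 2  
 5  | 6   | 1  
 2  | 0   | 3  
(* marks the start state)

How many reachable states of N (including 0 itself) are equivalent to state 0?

4

States {5,7} cannot be reached from the start state, so discard them.
Initial partition by acceptance: {0,2,3,6} | {1,4}.
Refine {1,4} on symbol p: members go to different blocks, giving {1} and {4}.
The partition is now stable with 3 blocks: {0,2,3,6} | {1} | {4}.
The equivalence class containing 0 is {0,2,3,6}, of size 4.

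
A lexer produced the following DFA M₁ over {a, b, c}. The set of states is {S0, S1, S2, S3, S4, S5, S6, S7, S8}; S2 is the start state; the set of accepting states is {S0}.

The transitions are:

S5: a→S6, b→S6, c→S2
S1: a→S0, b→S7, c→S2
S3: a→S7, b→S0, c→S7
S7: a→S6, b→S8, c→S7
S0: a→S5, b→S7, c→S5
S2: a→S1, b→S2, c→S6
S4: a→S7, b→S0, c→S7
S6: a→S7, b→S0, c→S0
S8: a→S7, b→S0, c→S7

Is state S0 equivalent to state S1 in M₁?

States {S3,S4} cannot be reached from the start state, so discard them.
Start with accepting vs non-accepting: {S0} | {S1,S2,S5,S6,S7,S8}.
On input a, block {S1,S2,S5,S6,S7,S8} splits into {S2,S5,S6,S7,S8} and {S1}.
Refine {S2,S5,S6,S7,S8} on symbol a: members go to different blocks, giving {S5,S6,S7,S8} and {S2}.
Refine {S5,S6,S7,S8} on symbol b: members go to different blocks, giving {S5,S7} and {S6,S8}.
On input c, block {S5,S7} splits into {S5} and {S7}.
Split {S6,S8} by δ(·,c) → {S6} and {S8}.
Stable partition: {S0} | {S5} | {S1} | {S2} | {S6} | {S7} | {S8} — 7 equivalence classes.
S0 and S1 end up in different blocks, so they are distinguishable. For instance, the string 'ε' is accepted from only S0.

No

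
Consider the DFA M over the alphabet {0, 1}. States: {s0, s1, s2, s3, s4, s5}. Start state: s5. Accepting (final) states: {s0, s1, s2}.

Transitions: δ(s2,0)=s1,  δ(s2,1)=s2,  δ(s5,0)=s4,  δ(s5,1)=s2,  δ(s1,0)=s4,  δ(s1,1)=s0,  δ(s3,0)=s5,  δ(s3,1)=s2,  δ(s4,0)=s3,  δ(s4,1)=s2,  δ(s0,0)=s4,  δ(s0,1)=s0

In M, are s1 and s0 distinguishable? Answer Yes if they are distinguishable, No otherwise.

No

Every state is reachable, so we keep all 6.
P0 = {s0,s1,s2} | {s3,s4,s5}.
Refine {s0,s1,s2} on symbol 0: members go to different blocks, giving {s0,s1} and {s2}.
Stable partition: {s0,s1} | {s3,s4,s5} | {s2} — 3 equivalence classes.
s1 and s0 lie in the same block of the stable partition, so they are equivalent — no string distinguishes them.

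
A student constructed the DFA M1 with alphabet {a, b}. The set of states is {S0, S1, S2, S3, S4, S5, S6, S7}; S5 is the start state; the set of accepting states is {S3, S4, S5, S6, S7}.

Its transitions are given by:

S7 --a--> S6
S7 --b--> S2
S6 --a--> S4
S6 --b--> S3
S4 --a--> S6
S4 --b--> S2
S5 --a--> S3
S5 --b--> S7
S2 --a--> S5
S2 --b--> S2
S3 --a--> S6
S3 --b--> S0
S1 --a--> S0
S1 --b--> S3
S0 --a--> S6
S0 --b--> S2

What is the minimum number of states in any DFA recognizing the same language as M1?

3

States {S1} cannot be reached from the start state, so discard them.
Initial partition by acceptance: {S3,S4,S5,S6,S7} | {S0,S2}.
On input b, block {S3,S4,S5,S6,S7} splits into {S3,S4,S7} and {S5,S6}.
The partition is now stable with 3 blocks: {S3,S4,S7} | {S0,S2} | {S5,S6}.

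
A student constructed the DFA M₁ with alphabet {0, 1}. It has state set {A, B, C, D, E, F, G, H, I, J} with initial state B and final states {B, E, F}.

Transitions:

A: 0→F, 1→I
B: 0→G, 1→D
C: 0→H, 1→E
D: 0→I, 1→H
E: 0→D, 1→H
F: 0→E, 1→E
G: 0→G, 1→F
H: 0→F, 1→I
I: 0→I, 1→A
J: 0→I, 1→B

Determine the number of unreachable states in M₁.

2

Starting at B and following transitions, the reachable set is {A, B, D, E, F, G, H, I}. That leaves C, J unreachable — 2 in total.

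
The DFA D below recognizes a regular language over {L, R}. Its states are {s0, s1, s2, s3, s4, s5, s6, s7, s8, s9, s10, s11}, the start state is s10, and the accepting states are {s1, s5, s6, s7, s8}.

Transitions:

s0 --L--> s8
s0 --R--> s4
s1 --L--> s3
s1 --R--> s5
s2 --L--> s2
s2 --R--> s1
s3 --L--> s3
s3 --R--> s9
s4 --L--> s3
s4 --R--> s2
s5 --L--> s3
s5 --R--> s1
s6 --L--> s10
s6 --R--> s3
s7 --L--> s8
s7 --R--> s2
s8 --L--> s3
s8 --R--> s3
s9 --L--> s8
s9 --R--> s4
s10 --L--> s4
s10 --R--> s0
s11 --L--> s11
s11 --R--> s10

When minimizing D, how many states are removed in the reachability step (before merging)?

3

BFS from s10 reaches {s0, s1, s2, s3, s4, s5, s8, s9, s10}; the 3 state(s) s6, s7, s11 are never visited.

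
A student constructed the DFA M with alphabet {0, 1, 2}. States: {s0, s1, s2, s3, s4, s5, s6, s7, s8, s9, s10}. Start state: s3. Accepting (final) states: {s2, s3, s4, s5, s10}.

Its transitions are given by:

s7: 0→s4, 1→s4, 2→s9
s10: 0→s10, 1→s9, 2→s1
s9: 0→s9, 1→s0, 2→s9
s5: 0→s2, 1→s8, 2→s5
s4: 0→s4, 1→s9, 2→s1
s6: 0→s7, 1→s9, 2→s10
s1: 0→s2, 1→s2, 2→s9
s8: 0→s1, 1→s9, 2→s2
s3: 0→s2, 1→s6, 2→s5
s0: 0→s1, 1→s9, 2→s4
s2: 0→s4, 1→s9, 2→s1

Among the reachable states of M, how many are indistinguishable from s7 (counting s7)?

2

P0 = {s2,s3,s4,s5,s10} | {s0,s1,s6,s7,s8,s9}.
Refine {s2,s3,s4,s5,s10} on symbol 2: members go to different blocks, giving {s2,s4,s10} and {s3,s5}.
Split {s0,s1,s6,s7,s8,s9} by δ(·,0) → {s0,s6,s8,s9} and {s1,s7}.
On input 0, block {s0,s6,s8,s9} splits into {s0,s6,s8} and {s9}.
The partition is now stable with 5 blocks: {s2,s4,s10} | {s0,s6,s8} | {s3,s5} | {s1,s7} | {s9}.
State s7 belongs to the block {s1,s7}, which has 2 states.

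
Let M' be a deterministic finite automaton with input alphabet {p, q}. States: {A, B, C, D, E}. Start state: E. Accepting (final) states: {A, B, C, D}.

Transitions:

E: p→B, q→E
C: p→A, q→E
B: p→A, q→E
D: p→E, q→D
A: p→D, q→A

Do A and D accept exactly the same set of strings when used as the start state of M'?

States {C} cannot be reached from the start state, so discard them.
Start with accepting vs non-accepting: {A,B,D} | {E}.
Refine {A,B,D} on symbol p: members go to different blocks, giving {A,B} and {D}.
On input p, block {A,B} splits into {A} and {B}.
Stable partition: {A} | {E} | {D} | {B} — 4 equivalence classes.
A and D end up in different blocks, so they are distinguishable. For instance, the string 'p' is accepted from only A.

No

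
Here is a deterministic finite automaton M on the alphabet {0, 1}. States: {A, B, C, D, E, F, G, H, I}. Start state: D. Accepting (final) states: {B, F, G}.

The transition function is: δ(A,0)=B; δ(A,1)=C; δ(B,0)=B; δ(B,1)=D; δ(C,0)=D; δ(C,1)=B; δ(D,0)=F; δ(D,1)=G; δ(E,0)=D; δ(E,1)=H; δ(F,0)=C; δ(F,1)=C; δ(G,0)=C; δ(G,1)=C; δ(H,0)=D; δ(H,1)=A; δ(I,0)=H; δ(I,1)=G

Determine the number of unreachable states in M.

No path from D leads to A, E, H, I; the other 5 states are all reachable.

4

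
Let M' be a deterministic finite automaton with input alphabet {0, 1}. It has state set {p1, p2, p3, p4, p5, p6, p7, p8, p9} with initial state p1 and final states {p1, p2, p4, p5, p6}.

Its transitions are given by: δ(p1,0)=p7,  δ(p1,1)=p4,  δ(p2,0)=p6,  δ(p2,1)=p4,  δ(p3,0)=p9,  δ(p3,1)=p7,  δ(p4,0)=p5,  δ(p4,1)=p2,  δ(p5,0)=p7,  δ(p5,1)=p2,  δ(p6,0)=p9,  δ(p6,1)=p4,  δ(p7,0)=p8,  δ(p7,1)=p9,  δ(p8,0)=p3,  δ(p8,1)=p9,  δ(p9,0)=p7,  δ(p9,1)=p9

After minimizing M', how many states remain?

Every state is reachable, so we keep all 9.
Start with accepting vs non-accepting: {p1,p2,p4,p5,p6} | {p3,p7,p8,p9}.
Refine {p1,p2,p4,p5,p6} on symbol 0: members go to different blocks, giving {p1,p5,p6} and {p2,p4}.
The partition is now stable with 3 blocks: {p1,p5,p6} | {p3,p7,p8,p9} | {p2,p4}.

3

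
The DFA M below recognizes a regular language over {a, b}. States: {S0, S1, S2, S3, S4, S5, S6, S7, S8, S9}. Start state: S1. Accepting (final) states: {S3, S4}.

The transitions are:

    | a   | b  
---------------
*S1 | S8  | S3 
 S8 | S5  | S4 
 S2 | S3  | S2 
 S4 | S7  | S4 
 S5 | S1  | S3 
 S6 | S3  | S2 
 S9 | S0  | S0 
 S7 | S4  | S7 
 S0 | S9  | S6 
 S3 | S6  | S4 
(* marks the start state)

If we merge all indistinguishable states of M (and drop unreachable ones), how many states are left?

3

States {S0,S9} cannot be reached from the start state, so discard them.
P0 = {S3,S4} | {S1,S2,S5,S6,S7,S8}.
On input a, block {S1,S2,S5,S6,S7,S8} splits into {S1,S5,S8} and {S2,S6,S7}.
The partition is now stable with 3 blocks: {S3,S4} | {S1,S5,S8} | {S2,S6,S7}.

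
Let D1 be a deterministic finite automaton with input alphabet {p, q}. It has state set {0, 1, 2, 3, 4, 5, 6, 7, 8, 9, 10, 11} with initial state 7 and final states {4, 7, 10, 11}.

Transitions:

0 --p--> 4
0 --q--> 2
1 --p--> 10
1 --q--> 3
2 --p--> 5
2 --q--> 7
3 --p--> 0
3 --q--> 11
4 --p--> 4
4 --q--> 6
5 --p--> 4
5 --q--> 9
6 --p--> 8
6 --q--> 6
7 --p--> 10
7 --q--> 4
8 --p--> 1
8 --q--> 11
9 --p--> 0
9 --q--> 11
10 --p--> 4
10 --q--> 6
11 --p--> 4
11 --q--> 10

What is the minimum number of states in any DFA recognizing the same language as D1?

All states are reachable from the start state.
Initial partition by acceptance: {4,7,10,11} | {0,1,2,3,5,6,8,9}.
Refine {4,7,10,11} on symbol q: members go to different blocks, giving {4,10} and {7,11}.
Split {0,1,2,3,5,6,8,9} by δ(·,p) → {2,3,6,8,9} and {0,1,5}.
On input p, block {2,3,6,8,9} splits into {2,3,8,9} and {6}.
Stable partition: {4,10} | {2,3,8,9} | {7,11} | {0,1,5} | {6} — 5 equivalence classes.

5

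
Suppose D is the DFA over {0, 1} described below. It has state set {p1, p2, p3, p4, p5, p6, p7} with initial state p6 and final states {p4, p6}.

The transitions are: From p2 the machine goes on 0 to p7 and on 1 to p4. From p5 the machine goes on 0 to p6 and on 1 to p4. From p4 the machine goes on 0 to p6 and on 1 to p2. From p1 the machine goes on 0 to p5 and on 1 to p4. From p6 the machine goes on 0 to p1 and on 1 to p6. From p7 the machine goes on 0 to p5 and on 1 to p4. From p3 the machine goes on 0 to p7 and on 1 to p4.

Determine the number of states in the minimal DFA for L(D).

5

Reachable states from the start: {p1,p2,p4,p5,p6,p7}. Unreachable: {p3} — drop them.
P0 = {p4,p6} | {p1,p2,p5,p7}.
Refine {p4,p6} on symbol 0: members go to different blocks, giving {p4} and {p6}.
Refine {p1,p2,p5,p7} on symbol 0: members go to different blocks, giving {p1,p2,p7} and {p5}.
Split {p1,p2,p7} by δ(·,0) → {p1,p7} and {p2}.
The partition is now stable with 5 blocks: {p4} | {p1,p7} | {p6} | {p5} | {p2}.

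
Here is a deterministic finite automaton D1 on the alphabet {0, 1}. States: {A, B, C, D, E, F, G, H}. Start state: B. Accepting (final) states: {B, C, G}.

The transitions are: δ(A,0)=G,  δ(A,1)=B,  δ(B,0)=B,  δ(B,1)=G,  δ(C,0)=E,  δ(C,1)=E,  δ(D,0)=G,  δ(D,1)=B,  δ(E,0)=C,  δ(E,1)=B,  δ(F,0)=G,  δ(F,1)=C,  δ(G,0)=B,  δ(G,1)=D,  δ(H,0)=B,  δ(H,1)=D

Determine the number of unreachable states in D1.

Starting at B and following transitions, the reachable set is {B, D, G}. That leaves A, C, E, F, H unreachable — 5 in total.

5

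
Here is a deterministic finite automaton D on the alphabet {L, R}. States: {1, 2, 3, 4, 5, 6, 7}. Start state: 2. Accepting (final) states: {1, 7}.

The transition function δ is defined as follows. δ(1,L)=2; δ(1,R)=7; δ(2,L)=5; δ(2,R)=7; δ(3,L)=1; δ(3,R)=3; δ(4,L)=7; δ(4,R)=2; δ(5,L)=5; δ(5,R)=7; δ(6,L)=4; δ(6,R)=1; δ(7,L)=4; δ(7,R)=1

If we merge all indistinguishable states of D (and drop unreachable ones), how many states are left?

4

States {3,6} cannot be reached from the start state, so discard them.
Start with accepting vs non-accepting: {1,7} | {2,4,5}.
Refine {2,4,5} on symbol L: members go to different blocks, giving {2,5} and {4}.
Split {1,7} by δ(·,L) → {1} and {7}.
No further refinement is possible. Final partition (4 blocks): {1} | {2,5} | {4} | {7}.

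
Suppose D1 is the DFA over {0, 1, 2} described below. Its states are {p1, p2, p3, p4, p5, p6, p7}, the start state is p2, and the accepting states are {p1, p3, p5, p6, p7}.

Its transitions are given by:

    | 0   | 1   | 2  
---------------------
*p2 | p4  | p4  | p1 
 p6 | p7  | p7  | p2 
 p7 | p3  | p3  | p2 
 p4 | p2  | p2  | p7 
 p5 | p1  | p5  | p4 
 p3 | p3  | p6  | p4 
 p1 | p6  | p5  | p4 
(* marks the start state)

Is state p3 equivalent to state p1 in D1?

Yes

P0 = {p1,p3,p5,p6,p7} | {p2,p4}.
Stable partition: {p1,p3,p5,p6,p7} | {p2,p4} — 2 equivalence classes.
p3 and p1 lie in the same block of the stable partition, so they are equivalent — no string distinguishes them.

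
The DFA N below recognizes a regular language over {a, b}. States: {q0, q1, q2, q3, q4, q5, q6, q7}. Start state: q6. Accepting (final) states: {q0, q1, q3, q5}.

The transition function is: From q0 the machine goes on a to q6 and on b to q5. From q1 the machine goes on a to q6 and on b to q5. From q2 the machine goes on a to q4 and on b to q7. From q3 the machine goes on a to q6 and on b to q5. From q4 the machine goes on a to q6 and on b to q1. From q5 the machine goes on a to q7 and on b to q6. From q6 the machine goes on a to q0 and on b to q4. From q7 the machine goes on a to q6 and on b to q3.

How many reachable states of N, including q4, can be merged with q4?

2

States {q2} cannot be reached from the start state, so discard them.
Start with accepting vs non-accepting: {q0,q1,q3,q5} | {q4,q6,q7}.
Split {q0,q1,q3,q5} by δ(·,b) → {q0,q1,q3} and {q5}.
Refine {q4,q6,q7} on symbol a: members go to different blocks, giving {q4,q7} and {q6}.
Stable partition: {q0,q1,q3} | {q4,q7} | {q5} | {q6} — 4 equivalence classes.
The equivalence class containing q4 is {q4,q7}, of size 2.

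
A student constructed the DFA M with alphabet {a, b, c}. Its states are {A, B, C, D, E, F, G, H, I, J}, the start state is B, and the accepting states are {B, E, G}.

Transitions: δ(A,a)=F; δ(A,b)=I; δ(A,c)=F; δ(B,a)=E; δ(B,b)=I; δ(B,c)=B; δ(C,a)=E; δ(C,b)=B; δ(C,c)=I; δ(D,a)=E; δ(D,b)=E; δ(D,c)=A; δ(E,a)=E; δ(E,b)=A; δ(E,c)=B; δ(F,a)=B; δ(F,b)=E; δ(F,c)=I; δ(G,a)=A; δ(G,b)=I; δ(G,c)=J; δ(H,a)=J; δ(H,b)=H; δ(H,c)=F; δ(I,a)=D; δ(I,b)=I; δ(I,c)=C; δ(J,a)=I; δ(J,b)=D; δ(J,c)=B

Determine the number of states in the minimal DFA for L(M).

States {G,H,J} cannot be reached from the start state, so discard them.
Start with accepting vs non-accepting: {B,E} | {A,C,D,F,I}.
Split {A,C,D,F,I} by δ(·,a) → {C,D,F} and {A,I}.
Stable partition: {B,E} | {C,D,F} | {A,I} — 3 equivalence classes.

3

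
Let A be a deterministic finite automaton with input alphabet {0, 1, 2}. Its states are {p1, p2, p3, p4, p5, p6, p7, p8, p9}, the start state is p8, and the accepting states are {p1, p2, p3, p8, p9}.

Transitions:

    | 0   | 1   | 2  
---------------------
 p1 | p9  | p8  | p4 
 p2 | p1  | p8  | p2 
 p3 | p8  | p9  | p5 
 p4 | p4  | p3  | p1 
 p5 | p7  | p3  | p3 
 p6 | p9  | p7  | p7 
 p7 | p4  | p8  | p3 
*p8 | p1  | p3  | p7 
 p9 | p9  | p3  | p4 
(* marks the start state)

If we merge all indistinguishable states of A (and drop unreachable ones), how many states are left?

2

First remove the unreachable states {p2,p6}; 7 states remain.
Start with accepting vs non-accepting: {p1,p3,p8,p9} | {p4,p5,p7}.
Stable partition: {p1,p3,p8,p9} | {p4,p5,p7} — 2 equivalence classes.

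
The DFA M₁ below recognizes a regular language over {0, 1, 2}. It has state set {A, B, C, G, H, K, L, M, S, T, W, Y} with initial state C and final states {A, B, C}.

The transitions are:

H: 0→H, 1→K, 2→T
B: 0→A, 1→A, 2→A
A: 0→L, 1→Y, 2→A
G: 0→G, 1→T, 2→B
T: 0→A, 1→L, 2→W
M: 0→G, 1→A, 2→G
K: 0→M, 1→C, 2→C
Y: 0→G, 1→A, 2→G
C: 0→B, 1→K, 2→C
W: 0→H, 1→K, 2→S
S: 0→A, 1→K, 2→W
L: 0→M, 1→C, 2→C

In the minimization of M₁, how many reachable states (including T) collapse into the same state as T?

Every state is reachable, so we keep all 12.
Initial partition by acceptance: {A,B,C} | {G,H,K,L,M,S,T,W,Y}.
On input 0, block {A,B,C} splits into {B,C} and {A}.
Refine {B,C} on symbol 0: members go to different blocks, giving {B} and {C}.
Refine {G,H,K,L,M,S,T,W,Y} on symbol 0: members go to different blocks, giving {G,H,K,L,M,W,Y} and {S,T}.
Refine {G,H,K,L,M,W,Y} on symbol 1: members go to different blocks, giving {M,Y} and {K,L} and {H,W} and {G}.
Stable partition: {B} | {M,Y} | {A} | {C} | {S,T} | {K,L} | {H,W} | {G} — 8 equivalence classes.
The equivalence class containing T is {S,T}, of size 2.

2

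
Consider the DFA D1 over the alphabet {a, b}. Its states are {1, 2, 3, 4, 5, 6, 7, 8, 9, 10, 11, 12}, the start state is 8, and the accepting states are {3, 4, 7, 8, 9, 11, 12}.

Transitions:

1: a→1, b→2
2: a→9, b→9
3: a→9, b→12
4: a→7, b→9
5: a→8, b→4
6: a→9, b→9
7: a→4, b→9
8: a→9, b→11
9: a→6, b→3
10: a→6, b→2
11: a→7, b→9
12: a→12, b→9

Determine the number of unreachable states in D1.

Starting at 8 and following transitions, the reachable set is {3, 4, 6, 7, 8, 9, 11, 12}. That leaves 1, 2, 5, 10 unreachable — 4 in total.

4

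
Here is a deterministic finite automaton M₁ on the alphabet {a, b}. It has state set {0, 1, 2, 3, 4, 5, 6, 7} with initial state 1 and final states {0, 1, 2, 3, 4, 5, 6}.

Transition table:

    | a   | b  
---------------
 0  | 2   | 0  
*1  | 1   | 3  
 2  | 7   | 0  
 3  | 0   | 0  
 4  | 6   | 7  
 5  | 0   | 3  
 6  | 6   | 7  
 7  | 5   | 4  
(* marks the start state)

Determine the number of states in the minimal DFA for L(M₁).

P0 = {0,1,2,3,4,5,6} | {7}.
Refine {0,1,2,3,4,5,6} on symbol a: members go to different blocks, giving {0,1,3,4,5,6} and {2}.
On input a, block {0,1,3,4,5,6} splits into {1,3,4,5,6} and {0}.
Refine {1,3,4,5,6} on symbol a: members go to different blocks, giving {1,4,6} and {3,5}.
Split {1,4,6} by δ(·,b) → {4,6} and {1}.
Split {3,5} by δ(·,b) → {3} and {5}.
No further refinement is possible. Final partition (7 blocks): {4,6} | {7} | {2} | {0} | {3} | {1} | {5}.

7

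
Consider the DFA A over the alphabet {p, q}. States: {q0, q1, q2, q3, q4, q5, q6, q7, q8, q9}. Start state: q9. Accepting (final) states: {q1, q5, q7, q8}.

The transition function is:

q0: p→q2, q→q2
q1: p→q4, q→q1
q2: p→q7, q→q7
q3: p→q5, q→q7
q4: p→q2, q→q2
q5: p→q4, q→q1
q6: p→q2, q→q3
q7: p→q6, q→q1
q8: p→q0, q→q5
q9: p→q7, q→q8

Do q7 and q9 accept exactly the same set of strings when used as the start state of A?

Every state is reachable, so we keep all 10.
Start with accepting vs non-accepting: {q1,q5,q7,q8} | {q0,q2,q3,q4,q6,q9}.
Refine {q0,q2,q3,q4,q6,q9} on symbol p: members go to different blocks, giving {q0,q4,q6} and {q2,q3,q9}.
No further refinement is possible. Final partition (3 blocks): {q1,q5,q7,q8} | {q0,q4,q6} | {q2,q3,q9}.
q7 and q9 end up in different blocks, so they are distinguishable. For instance, the string 'ε' is accepted from only q7.

No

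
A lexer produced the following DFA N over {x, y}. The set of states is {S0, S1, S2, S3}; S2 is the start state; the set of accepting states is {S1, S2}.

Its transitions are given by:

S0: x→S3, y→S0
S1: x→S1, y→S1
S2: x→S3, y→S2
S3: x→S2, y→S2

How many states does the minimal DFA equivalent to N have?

Reachable states from the start: {S2,S3}. Unreachable: {S0,S1} — drop them.
Start with accepting vs non-accepting: {S2} | {S3}.
No further refinement is possible. Final partition (2 blocks): {S2} | {S3}.

2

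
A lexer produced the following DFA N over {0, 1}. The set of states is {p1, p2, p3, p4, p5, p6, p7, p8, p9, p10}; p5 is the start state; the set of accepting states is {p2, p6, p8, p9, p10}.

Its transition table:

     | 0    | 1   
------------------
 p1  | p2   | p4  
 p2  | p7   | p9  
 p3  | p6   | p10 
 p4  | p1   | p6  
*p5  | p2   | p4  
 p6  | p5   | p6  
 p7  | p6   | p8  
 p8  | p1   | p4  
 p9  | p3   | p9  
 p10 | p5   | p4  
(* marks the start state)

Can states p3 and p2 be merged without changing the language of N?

No

Every state is reachable, so we keep all 10.
Start with accepting vs non-accepting: {p2,p6,p8,p9,p10} | {p1,p3,p4,p5,p7}.
On input 1, block {p2,p6,p8,p9,p10} splits into {p2,p6,p9} and {p8,p10}.
Split {p1,p3,p4,p5,p7} by δ(·,0) → {p1,p3,p5,p7} and {p4}.
Split {p1,p3,p5,p7} by δ(·,1) → {p1,p5} and {p3,p7}.
On input 0, block {p2,p6,p9} splits into {p2,p9} and {p6}.
No further refinement is possible. Final partition (6 blocks): {p2,p9} | {p1,p5} | {p8,p10} | {p4} | {p3,p7} | {p6}.
p3 and p2 end up in different blocks, so they are distinguishable. For instance, the string 'ε' is accepted from only p2.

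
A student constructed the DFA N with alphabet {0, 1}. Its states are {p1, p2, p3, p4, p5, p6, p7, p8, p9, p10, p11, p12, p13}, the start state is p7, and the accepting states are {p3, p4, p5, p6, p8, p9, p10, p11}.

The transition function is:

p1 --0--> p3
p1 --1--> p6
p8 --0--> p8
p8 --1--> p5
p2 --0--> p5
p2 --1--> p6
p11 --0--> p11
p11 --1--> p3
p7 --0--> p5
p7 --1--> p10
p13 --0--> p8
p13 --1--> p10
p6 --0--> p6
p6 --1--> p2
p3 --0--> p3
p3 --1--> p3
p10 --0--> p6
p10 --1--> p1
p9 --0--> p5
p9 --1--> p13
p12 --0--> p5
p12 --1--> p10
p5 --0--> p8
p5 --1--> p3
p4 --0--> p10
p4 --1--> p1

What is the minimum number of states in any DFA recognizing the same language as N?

Reachable states from the start: {p1,p2,p3,p5,p6,p7,p8,p10}. Unreachable: {p4,p9,p11,p12,p13} — drop them.
P0 = {p3,p5,p6,p8,p10} | {p1,p2,p7}.
Refine {p3,p5,p6,p8,p10} on symbol 1: members go to different blocks, giving {p3,p5,p8} and {p6,p10}.
Stable partition: {p3,p5,p8} | {p1,p2,p7} | {p6,p10} — 3 equivalence classes.

3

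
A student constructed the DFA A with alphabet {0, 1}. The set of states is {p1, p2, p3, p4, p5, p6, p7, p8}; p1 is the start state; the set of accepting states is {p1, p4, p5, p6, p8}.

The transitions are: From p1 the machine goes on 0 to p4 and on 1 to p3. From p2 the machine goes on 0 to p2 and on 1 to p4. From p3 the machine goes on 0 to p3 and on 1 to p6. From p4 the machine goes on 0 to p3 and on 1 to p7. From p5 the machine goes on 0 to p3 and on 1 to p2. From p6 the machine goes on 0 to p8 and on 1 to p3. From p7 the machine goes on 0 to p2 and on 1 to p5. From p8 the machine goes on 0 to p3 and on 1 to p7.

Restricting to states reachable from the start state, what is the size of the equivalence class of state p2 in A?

2

All states are reachable from the start state.
Initial partition by acceptance: {p1,p4,p5,p6,p8} | {p2,p3,p7}.
Split {p1,p4,p5,p6,p8} by δ(·,0) → {p4,p5,p8} and {p1,p6}.
On input 1, block {p2,p3,p7} splits into {p2,p7} and {p3}.
No further refinement is possible. Final partition (4 blocks): {p4,p5,p8} | {p2,p7} | {p1,p6} | {p3}.
State p2 belongs to the block {p2,p7}, which has 2 states.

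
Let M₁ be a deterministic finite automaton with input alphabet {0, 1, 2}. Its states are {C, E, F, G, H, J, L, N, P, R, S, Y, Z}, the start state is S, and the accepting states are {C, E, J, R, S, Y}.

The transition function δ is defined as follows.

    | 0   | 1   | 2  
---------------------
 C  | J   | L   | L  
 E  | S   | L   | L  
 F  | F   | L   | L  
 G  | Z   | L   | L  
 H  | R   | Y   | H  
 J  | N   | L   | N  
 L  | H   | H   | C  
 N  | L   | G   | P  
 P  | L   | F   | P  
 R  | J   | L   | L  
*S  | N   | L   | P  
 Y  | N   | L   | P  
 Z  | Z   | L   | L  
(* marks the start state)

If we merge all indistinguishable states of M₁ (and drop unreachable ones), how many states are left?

6

Reachable states from the start: {C,F,G,H,J,L,N,P,R,S,Y,Z}. Unreachable: {E} — drop them.
Start with accepting vs non-accepting: {C,J,R,S,Y} | {F,G,H,L,N,P,Z}.
Refine {C,J,R,S,Y} on symbol 0: members go to different blocks, giving {J,S,Y} and {C,R}.
Split {F,G,H,L,N,P,Z} by δ(·,0) → {F,G,L,N,P,Z} and {H}.
On input 0, block {F,G,L,N,P,Z} splits into {F,G,N,P,Z} and {L}.
Refine {F,G,N,P,Z} on symbol 0: members go to different blocks, giving {F,G,Z} and {N,P}.
No further refinement is possible. Final partition (6 blocks): {J,S,Y} | {F,G,Z} | {C,R} | {H} | {L} | {N,P}.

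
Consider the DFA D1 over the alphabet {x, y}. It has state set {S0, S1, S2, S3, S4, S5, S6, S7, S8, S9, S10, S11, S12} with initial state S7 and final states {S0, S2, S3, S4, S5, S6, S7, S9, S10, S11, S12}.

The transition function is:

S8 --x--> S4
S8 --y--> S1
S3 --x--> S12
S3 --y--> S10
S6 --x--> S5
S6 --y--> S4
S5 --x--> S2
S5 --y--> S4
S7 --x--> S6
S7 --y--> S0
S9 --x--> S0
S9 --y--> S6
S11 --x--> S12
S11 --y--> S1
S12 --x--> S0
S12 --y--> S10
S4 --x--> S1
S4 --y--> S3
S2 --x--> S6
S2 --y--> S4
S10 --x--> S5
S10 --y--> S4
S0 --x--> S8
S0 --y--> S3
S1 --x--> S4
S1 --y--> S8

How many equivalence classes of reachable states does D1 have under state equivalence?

5

First remove the unreachable states {S9,S11}; 11 states remain.
Start with accepting vs non-accepting: {S0,S2,S3,S4,S5,S6,S7,S10,S12} | {S1,S8}.
On input x, block {S0,S2,S3,S4,S5,S6,S7,S10,S12} splits into {S2,S3,S5,S6,S7,S10,S12} and {S0,S4}.
Split {S2,S3,S5,S6,S7,S10,S12} by δ(·,x) → {S2,S3,S5,S6,S7,S10} and {S12}.
Split {S2,S3,S5,S6,S7,S10} by δ(·,x) → {S2,S5,S6,S7,S10} and {S3}.
The partition is now stable with 5 blocks: {S2,S5,S6,S7,S10} | {S1,S8} | {S0,S4} | {S12} | {S3}.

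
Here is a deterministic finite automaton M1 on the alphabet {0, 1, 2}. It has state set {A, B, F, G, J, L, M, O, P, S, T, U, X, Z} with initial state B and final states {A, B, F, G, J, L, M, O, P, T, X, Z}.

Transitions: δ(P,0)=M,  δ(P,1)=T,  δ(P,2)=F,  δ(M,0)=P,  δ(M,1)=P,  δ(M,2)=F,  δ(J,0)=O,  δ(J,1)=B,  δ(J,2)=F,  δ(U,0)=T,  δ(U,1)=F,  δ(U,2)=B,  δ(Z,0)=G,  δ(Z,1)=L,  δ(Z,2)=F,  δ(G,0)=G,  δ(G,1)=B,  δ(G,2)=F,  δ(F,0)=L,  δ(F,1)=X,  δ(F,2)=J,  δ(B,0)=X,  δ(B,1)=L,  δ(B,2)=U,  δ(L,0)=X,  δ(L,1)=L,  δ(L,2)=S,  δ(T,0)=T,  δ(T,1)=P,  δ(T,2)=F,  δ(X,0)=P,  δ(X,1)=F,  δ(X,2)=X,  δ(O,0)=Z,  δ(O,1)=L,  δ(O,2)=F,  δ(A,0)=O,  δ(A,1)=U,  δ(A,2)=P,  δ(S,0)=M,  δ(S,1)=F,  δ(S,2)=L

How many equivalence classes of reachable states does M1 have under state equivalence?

6

First remove the unreachable states {A}; 13 states remain.
Initial partition by acceptance: {B,F,G,J,L,M,O,P,T,X,Z} | {S,U}.
Split {B,F,G,J,L,M,O,P,T,X,Z} by δ(·,2) → {F,G,J,M,O,P,T,X,Z} and {B,L}.
On input 0, block {F,G,J,M,O,P,T,X,Z} splits into {G,J,M,O,P,T,X,Z} and {F}.
Split {G,J,M,O,P,T,X,Z} by δ(·,1) → {G,J,O,Z} and {M,P,T} and {X}.
The partition is now stable with 6 blocks: {G,J,O,Z} | {S,U} | {B,L} | {F} | {M,P,T} | {X}.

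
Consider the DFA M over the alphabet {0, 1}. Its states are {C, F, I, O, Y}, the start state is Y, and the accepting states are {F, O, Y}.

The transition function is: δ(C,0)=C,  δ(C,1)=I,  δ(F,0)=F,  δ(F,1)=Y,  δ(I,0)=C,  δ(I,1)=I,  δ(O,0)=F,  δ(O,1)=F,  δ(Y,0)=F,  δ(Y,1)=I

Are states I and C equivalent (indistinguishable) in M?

States {O} cannot be reached from the start state, so discard them.
P0 = {F,Y} | {C,I}.
On input 1, block {F,Y} splits into {F} and {Y}.
The partition is now stable with 3 blocks: {F} | {C,I} | {Y}.
I and C lie in the same block of the stable partition, so they are equivalent — no string distinguishes them.

Yes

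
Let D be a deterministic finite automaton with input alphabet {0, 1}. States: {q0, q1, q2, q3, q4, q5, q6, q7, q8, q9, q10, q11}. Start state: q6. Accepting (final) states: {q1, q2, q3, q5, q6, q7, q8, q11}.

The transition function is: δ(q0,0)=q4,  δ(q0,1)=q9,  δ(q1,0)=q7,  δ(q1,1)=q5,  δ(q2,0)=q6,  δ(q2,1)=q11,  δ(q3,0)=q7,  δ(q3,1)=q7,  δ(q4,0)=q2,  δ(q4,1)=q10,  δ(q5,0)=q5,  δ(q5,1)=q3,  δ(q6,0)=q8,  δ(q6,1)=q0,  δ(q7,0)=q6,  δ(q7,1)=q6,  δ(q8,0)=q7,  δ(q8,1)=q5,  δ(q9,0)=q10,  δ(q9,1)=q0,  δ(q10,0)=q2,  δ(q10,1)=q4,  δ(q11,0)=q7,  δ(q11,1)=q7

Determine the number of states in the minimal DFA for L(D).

Reachable states from the start: {q0,q2,q3,q4,q5,q6,q7,q8,q9,q10,q11}. Unreachable: {q1} — drop them.
P0 = {q2,q3,q5,q6,q7,q8,q11} | {q0,q4,q9,q10}.
Split {q2,q3,q5,q6,q7,q8,q11} by δ(·,1) → {q2,q3,q5,q7,q8,q11} and {q6}.
Refine {q2,q3,q5,q7,q8,q11} on symbol 0: members go to different blocks, giving {q3,q5,q8,q11} and {q2,q7}.
Split {q3,q5,q8,q11} by δ(·,0) → {q3,q8,q11} and {q5}.
On input 1, block {q3,q8,q11} splits into {q3,q11} and {q8}.
Refine {q0,q4,q9,q10} on symbol 0: members go to different blocks, giving {q0,q9} and {q4,q10}.
Split {q2,q7} by δ(·,1) → {q2} and {q7}.
The partition is now stable with 8 blocks: {q3,q11} | {q0,q9} | {q6} | {q2} | {q5} | {q8} | {q4,q10} | {q7}.

8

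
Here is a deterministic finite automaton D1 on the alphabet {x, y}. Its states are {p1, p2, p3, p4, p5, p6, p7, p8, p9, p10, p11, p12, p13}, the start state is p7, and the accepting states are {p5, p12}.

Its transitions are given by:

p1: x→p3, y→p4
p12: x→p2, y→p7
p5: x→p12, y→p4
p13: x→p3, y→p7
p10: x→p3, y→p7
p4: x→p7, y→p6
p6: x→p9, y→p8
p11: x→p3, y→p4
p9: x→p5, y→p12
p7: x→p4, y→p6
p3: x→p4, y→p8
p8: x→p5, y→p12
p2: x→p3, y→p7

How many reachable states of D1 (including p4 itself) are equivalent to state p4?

2

States {p1,p10,p11,p13} cannot be reached from the start state, so discard them.
Initial partition by acceptance: {p5,p12} | {p2,p3,p4,p6,p7,p8,p9}.
On input x, block {p5,p12} splits into {p5} and {p12}.
Split {p2,p3,p4,p6,p7,p8,p9} by δ(·,x) → {p2,p3,p4,p6,p7} and {p8,p9}.
On input x, block {p2,p3,p4,p6,p7} splits into {p2,p3,p4,p7} and {p6}.
Split {p2,p3,p4,p7} by δ(·,y) → {p4,p7} and {p2} and {p3}.
No further refinement is possible. Final partition (7 blocks): {p5} | {p4,p7} | {p12} | {p8,p9} | {p6} | {p2} | {p3}.
State p4 belongs to the block {p4,p7}, which has 2 states.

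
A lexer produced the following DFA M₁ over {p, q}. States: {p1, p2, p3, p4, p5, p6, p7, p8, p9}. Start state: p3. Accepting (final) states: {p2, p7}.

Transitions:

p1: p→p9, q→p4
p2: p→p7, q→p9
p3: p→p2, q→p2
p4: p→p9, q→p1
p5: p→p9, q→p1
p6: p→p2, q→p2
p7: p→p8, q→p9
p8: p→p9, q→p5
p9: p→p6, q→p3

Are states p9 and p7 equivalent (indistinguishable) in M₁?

All states are reachable from the start state.
P0 = {p2,p7} | {p1,p3,p4,p5,p6,p8,p9}.
Refine {p2,p7} on symbol p: members go to different blocks, giving {p2} and {p7}.
On input p, block {p1,p3,p4,p5,p6,p8,p9} splits into {p1,p4,p5,p8,p9} and {p3,p6}.
Refine {p1,p4,p5,p8,p9} on symbol p: members go to different blocks, giving {p1,p4,p5,p8} and {p9}.
No further refinement is possible. Final partition (5 blocks): {p2} | {p1,p4,p5,p8} | {p7} | {p3,p6} | {p9}.
p9 and p7 end up in different blocks, so they are distinguishable. For instance, the string 'ε' is accepted from only p7.

No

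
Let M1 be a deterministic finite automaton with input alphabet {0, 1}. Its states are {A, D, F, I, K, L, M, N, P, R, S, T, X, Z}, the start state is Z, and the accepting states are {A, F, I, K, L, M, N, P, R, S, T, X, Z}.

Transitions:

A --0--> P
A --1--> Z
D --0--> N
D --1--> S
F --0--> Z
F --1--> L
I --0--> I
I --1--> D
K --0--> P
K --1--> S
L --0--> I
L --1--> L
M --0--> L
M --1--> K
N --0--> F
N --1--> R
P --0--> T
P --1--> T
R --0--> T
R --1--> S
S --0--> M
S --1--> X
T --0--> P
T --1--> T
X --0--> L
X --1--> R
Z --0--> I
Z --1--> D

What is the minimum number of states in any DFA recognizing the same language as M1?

7

Reachable states from the start: {D,F,I,K,L,M,N,P,R,S,T,X,Z}. Unreachable: {A} — drop them.
Initial partition by acceptance: {F,I,K,L,M,N,P,R,S,T,X,Z} | {D}.
Split {F,I,K,L,M,N,P,R,S,T,X,Z} by δ(·,1) → {F,K,L,M,N,P,R,S,T,X} and {I,Z}.
Refine {F,K,L,M,N,P,R,S,T,X} on symbol 0: members go to different blocks, giving {K,M,N,P,R,S,T,X} and {F,L}.
Refine {K,M,N,P,R,S,T,X} on symbol 0: members go to different blocks, giving {K,P,R,S,T} and {M,N,X}.
Split {K,P,R,S,T} by δ(·,0) → {K,P,R,T} and {S}.
Refine {K,P,R,T} on symbol 1: members go to different blocks, giving {K,R} and {P,T}.
The partition is now stable with 7 blocks: {K,R} | {D} | {I,Z} | {F,L} | {M,N,X} | {S} | {P,T}.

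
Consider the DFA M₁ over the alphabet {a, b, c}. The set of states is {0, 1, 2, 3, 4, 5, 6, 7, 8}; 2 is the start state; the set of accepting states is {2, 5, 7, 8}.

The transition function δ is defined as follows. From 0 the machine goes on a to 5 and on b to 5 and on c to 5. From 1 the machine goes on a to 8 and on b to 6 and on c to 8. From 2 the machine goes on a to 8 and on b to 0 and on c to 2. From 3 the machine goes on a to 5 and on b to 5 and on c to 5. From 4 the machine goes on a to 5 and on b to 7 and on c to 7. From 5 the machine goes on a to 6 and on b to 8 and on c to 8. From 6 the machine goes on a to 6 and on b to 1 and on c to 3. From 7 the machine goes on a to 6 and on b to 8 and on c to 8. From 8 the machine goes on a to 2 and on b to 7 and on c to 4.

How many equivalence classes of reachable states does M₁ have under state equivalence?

P0 = {2,5,7,8} | {0,1,3,4,6}.
Refine {2,5,7,8} on symbol a: members go to different blocks, giving {2,8} and {5,7}.
Split {2,8} by δ(·,b) → {2} and {8}.
On input a, block {0,1,3,4,6} splits into {0,3,4} and {1} and {6}.
The partition is now stable with 6 blocks: {2} | {0,3,4} | {5,7} | {8} | {1} | {6}.

6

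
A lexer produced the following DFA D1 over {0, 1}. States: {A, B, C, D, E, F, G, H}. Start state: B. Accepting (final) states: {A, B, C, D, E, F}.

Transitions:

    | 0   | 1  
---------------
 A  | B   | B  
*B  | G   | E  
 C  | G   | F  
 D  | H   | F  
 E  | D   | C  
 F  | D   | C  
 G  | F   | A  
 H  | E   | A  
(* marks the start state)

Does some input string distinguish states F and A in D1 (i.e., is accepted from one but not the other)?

No

Every state is reachable, so we keep all 8.
P0 = {A,B,C,D,E,F} | {G,H}.
Split {A,B,C,D,E,F} by δ(·,0) → {A,E,F} and {B,C,D}.
Stable partition: {A,E,F} | {G,H} | {B,C,D} — 3 equivalence classes.
F and A lie in the same block of the stable partition, so they are equivalent — no string distinguishes them.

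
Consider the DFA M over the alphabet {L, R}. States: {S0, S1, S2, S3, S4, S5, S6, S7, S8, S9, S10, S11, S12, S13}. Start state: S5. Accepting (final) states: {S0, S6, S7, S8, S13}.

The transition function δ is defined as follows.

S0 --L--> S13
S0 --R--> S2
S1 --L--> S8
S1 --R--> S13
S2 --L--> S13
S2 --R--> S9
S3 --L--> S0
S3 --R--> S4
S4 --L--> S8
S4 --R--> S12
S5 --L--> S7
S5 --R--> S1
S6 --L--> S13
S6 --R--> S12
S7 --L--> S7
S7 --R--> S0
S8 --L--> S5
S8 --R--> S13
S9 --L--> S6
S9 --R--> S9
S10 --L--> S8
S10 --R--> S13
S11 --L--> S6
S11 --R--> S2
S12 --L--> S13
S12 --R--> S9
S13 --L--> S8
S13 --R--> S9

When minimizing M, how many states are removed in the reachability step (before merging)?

4

BFS from S5 reaches {S0, S1, S2, S5, S6, S7, S8, S9, S12, S13}; the 4 state(s) S3, S4, S10, S11 are never visited.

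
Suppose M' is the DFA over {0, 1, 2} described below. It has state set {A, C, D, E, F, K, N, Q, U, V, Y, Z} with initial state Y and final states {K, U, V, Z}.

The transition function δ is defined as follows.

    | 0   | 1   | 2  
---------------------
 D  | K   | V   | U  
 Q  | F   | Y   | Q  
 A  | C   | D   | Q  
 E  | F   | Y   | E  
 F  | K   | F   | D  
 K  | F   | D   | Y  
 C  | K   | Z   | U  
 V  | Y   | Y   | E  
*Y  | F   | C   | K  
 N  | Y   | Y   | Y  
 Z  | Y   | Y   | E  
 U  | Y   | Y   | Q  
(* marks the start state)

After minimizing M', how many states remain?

States {A,N} cannot be reached from the start state, so discard them.
Start with accepting vs non-accepting: {K,U,V,Z} | {C,D,E,F,Q,Y}.
On input 0, block {C,D,E,F,Q,Y} splits into {C,D,F} and {E,Q,Y}.
On input 0, block {K,U,V,Z} splits into {U,V,Z} and {K}.
Refine {C,D,F} on symbol 1: members go to different blocks, giving {C,D} and {F}.
Split {E,Q,Y} by δ(·,1) → {E,Q} and {Y}.
The partition is now stable with 6 blocks: {U,V,Z} | {C,D} | {E,Q} | {K} | {F} | {Y}.

6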